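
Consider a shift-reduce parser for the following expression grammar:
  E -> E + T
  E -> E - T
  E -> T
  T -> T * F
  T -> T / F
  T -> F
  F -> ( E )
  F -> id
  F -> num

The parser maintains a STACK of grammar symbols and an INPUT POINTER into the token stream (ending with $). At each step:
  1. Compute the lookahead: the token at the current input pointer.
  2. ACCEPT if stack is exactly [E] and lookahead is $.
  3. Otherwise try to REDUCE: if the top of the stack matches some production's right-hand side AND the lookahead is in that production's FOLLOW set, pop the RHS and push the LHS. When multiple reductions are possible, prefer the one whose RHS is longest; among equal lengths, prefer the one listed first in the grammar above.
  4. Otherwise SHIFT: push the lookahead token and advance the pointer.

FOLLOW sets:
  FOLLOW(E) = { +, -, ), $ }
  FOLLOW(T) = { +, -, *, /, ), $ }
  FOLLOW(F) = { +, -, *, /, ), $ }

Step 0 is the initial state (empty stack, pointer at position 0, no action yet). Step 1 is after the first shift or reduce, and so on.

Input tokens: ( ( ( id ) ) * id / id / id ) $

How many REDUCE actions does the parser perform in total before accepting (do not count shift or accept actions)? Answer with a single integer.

Step 1: shift (. Stack=[(] ptr=1 lookahead=( remaining=[( ( id ) ) * id / id / id ) $]
Step 2: shift (. Stack=[( (] ptr=2 lookahead=( remaining=[( id ) ) * id / id / id ) $]
Step 3: shift (. Stack=[( ( (] ptr=3 lookahead=id remaining=[id ) ) * id / id / id ) $]
Step 4: shift id. Stack=[( ( ( id] ptr=4 lookahead=) remaining=[) ) * id / id / id ) $]
Step 5: reduce F->id. Stack=[( ( ( F] ptr=4 lookahead=) remaining=[) ) * id / id / id ) $]
Step 6: reduce T->F. Stack=[( ( ( T] ptr=4 lookahead=) remaining=[) ) * id / id / id ) $]
Step 7: reduce E->T. Stack=[( ( ( E] ptr=4 lookahead=) remaining=[) ) * id / id / id ) $]
Step 8: shift ). Stack=[( ( ( E )] ptr=5 lookahead=) remaining=[) * id / id / id ) $]
Step 9: reduce F->( E ). Stack=[( ( F] ptr=5 lookahead=) remaining=[) * id / id / id ) $]
Step 10: reduce T->F. Stack=[( ( T] ptr=5 lookahead=) remaining=[) * id / id / id ) $]
Step 11: reduce E->T. Stack=[( ( E] ptr=5 lookahead=) remaining=[) * id / id / id ) $]
Step 12: shift ). Stack=[( ( E )] ptr=6 lookahead=* remaining=[* id / id / id ) $]
Step 13: reduce F->( E ). Stack=[( F] ptr=6 lookahead=* remaining=[* id / id / id ) $]
Step 14: reduce T->F. Stack=[( T] ptr=6 lookahead=* remaining=[* id / id / id ) $]
Step 15: shift *. Stack=[( T *] ptr=7 lookahead=id remaining=[id / id / id ) $]
Step 16: shift id. Stack=[( T * id] ptr=8 lookahead=/ remaining=[/ id / id ) $]
Step 17: reduce F->id. Stack=[( T * F] ptr=8 lookahead=/ remaining=[/ id / id ) $]
Step 18: reduce T->T * F. Stack=[( T] ptr=8 lookahead=/ remaining=[/ id / id ) $]
Step 19: shift /. Stack=[( T /] ptr=9 lookahead=id remaining=[id / id ) $]
Step 20: shift id. Stack=[( T / id] ptr=10 lookahead=/ remaining=[/ id ) $]
Step 21: reduce F->id. Stack=[( T / F] ptr=10 lookahead=/ remaining=[/ id ) $]
Step 22: reduce T->T / F. Stack=[( T] ptr=10 lookahead=/ remaining=[/ id ) $]
Step 23: shift /. Stack=[( T /] ptr=11 lookahead=id remaining=[id ) $]
Step 24: shift id. Stack=[( T / id] ptr=12 lookahead=) remaining=[) $]
Step 25: reduce F->id. Stack=[( T / F] ptr=12 lookahead=) remaining=[) $]
Step 26: reduce T->T / F. Stack=[( T] ptr=12 lookahead=) remaining=[) $]
Step 27: reduce E->T. Stack=[( E] ptr=12 lookahead=) remaining=[) $]
Step 28: shift ). Stack=[( E )] ptr=13 lookahead=$ remaining=[$]
Step 29: reduce F->( E ). Stack=[F] ptr=13 lookahead=$ remaining=[$]
Step 30: reduce T->F. Stack=[T] ptr=13 lookahead=$ remaining=[$]
Step 31: reduce E->T. Stack=[E] ptr=13 lookahead=$ remaining=[$]
Step 32: accept. Stack=[E] ptr=13 lookahead=$ remaining=[$]

Answer: 18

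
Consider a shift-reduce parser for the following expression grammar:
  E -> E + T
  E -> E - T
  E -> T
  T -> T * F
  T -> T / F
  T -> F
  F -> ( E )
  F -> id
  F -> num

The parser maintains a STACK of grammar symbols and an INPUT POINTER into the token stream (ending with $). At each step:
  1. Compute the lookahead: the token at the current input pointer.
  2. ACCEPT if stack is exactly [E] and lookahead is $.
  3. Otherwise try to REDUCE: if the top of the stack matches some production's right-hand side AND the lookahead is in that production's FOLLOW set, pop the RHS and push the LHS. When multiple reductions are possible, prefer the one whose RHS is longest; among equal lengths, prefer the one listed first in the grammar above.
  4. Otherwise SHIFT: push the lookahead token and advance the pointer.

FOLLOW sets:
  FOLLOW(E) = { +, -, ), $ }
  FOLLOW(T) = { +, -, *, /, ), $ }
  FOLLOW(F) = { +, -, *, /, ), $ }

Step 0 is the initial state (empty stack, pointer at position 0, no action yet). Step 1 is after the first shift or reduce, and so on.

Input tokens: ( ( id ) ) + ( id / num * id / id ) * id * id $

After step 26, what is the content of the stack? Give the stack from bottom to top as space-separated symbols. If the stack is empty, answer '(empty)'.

Answer: E + ( T * F

Derivation:
Step 1: shift (. Stack=[(] ptr=1 lookahead=( remaining=[( id ) ) + ( id / num * id / id ) * id * id $]
Step 2: shift (. Stack=[( (] ptr=2 lookahead=id remaining=[id ) ) + ( id / num * id / id ) * id * id $]
Step 3: shift id. Stack=[( ( id] ptr=3 lookahead=) remaining=[) ) + ( id / num * id / id ) * id * id $]
Step 4: reduce F->id. Stack=[( ( F] ptr=3 lookahead=) remaining=[) ) + ( id / num * id / id ) * id * id $]
Step 5: reduce T->F. Stack=[( ( T] ptr=3 lookahead=) remaining=[) ) + ( id / num * id / id ) * id * id $]
Step 6: reduce E->T. Stack=[( ( E] ptr=3 lookahead=) remaining=[) ) + ( id / num * id / id ) * id * id $]
Step 7: shift ). Stack=[( ( E )] ptr=4 lookahead=) remaining=[) + ( id / num * id / id ) * id * id $]
Step 8: reduce F->( E ). Stack=[( F] ptr=4 lookahead=) remaining=[) + ( id / num * id / id ) * id * id $]
Step 9: reduce T->F. Stack=[( T] ptr=4 lookahead=) remaining=[) + ( id / num * id / id ) * id * id $]
Step 10: reduce E->T. Stack=[( E] ptr=4 lookahead=) remaining=[) + ( id / num * id / id ) * id * id $]
Step 11: shift ). Stack=[( E )] ptr=5 lookahead=+ remaining=[+ ( id / num * id / id ) * id * id $]
Step 12: reduce F->( E ). Stack=[F] ptr=5 lookahead=+ remaining=[+ ( id / num * id / id ) * id * id $]
Step 13: reduce T->F. Stack=[T] ptr=5 lookahead=+ remaining=[+ ( id / num * id / id ) * id * id $]
Step 14: reduce E->T. Stack=[E] ptr=5 lookahead=+ remaining=[+ ( id / num * id / id ) * id * id $]
Step 15: shift +. Stack=[E +] ptr=6 lookahead=( remaining=[( id / num * id / id ) * id * id $]
Step 16: shift (. Stack=[E + (] ptr=7 lookahead=id remaining=[id / num * id / id ) * id * id $]
Step 17: shift id. Stack=[E + ( id] ptr=8 lookahead=/ remaining=[/ num * id / id ) * id * id $]
Step 18: reduce F->id. Stack=[E + ( F] ptr=8 lookahead=/ remaining=[/ num * id / id ) * id * id $]
Step 19: reduce T->F. Stack=[E + ( T] ptr=8 lookahead=/ remaining=[/ num * id / id ) * id * id $]
Step 20: shift /. Stack=[E + ( T /] ptr=9 lookahead=num remaining=[num * id / id ) * id * id $]
Step 21: shift num. Stack=[E + ( T / num] ptr=10 lookahead=* remaining=[* id / id ) * id * id $]
Step 22: reduce F->num. Stack=[E + ( T / F] ptr=10 lookahead=* remaining=[* id / id ) * id * id $]
Step 23: reduce T->T / F. Stack=[E + ( T] ptr=10 lookahead=* remaining=[* id / id ) * id * id $]
Step 24: shift *. Stack=[E + ( T *] ptr=11 lookahead=id remaining=[id / id ) * id * id $]
Step 25: shift id. Stack=[E + ( T * id] ptr=12 lookahead=/ remaining=[/ id ) * id * id $]
Step 26: reduce F->id. Stack=[E + ( T * F] ptr=12 lookahead=/ remaining=[/ id ) * id * id $]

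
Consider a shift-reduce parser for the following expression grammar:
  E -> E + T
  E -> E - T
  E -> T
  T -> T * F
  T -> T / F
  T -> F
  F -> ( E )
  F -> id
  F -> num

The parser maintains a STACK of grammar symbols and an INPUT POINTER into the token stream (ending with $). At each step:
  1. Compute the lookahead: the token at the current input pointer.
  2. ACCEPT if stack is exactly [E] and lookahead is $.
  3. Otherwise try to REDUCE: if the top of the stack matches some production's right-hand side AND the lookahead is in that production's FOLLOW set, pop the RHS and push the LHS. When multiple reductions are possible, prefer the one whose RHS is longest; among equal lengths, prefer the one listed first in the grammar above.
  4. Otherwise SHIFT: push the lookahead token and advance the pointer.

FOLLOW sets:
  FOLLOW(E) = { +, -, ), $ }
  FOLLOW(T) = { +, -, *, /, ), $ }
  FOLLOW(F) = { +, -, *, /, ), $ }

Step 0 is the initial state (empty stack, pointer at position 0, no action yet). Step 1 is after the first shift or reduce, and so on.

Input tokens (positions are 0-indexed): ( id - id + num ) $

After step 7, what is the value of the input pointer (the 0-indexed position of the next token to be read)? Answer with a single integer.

Step 1: shift (. Stack=[(] ptr=1 lookahead=id remaining=[id - id + num ) $]
Step 2: shift id. Stack=[( id] ptr=2 lookahead=- remaining=[- id + num ) $]
Step 3: reduce F->id. Stack=[( F] ptr=2 lookahead=- remaining=[- id + num ) $]
Step 4: reduce T->F. Stack=[( T] ptr=2 lookahead=- remaining=[- id + num ) $]
Step 5: reduce E->T. Stack=[( E] ptr=2 lookahead=- remaining=[- id + num ) $]
Step 6: shift -. Stack=[( E -] ptr=3 lookahead=id remaining=[id + num ) $]
Step 7: shift id. Stack=[( E - id] ptr=4 lookahead=+ remaining=[+ num ) $]

Answer: 4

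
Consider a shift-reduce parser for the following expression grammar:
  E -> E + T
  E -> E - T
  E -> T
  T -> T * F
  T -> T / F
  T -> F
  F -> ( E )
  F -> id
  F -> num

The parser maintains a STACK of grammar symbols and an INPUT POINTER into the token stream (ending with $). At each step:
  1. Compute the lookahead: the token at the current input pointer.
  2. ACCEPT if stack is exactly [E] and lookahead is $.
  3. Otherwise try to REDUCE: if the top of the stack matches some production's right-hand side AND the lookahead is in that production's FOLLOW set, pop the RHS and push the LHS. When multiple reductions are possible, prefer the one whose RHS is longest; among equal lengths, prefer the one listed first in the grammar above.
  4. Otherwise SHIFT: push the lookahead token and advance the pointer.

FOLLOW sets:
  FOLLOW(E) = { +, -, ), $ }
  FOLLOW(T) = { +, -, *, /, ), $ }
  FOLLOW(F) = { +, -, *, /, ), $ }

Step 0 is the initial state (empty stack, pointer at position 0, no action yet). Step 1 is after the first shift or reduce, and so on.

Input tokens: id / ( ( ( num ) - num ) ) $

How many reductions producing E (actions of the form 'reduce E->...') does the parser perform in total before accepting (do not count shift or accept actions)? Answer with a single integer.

Step 1: shift id. Stack=[id] ptr=1 lookahead=/ remaining=[/ ( ( ( num ) - num ) ) $]
Step 2: reduce F->id. Stack=[F] ptr=1 lookahead=/ remaining=[/ ( ( ( num ) - num ) ) $]
Step 3: reduce T->F. Stack=[T] ptr=1 lookahead=/ remaining=[/ ( ( ( num ) - num ) ) $]
Step 4: shift /. Stack=[T /] ptr=2 lookahead=( remaining=[( ( ( num ) - num ) ) $]
Step 5: shift (. Stack=[T / (] ptr=3 lookahead=( remaining=[( ( num ) - num ) ) $]
Step 6: shift (. Stack=[T / ( (] ptr=4 lookahead=( remaining=[( num ) - num ) ) $]
Step 7: shift (. Stack=[T / ( ( (] ptr=5 lookahead=num remaining=[num ) - num ) ) $]
Step 8: shift num. Stack=[T / ( ( ( num] ptr=6 lookahead=) remaining=[) - num ) ) $]
Step 9: reduce F->num. Stack=[T / ( ( ( F] ptr=6 lookahead=) remaining=[) - num ) ) $]
Step 10: reduce T->F. Stack=[T / ( ( ( T] ptr=6 lookahead=) remaining=[) - num ) ) $]
Step 11: reduce E->T. Stack=[T / ( ( ( E] ptr=6 lookahead=) remaining=[) - num ) ) $]
Step 12: shift ). Stack=[T / ( ( ( E )] ptr=7 lookahead=- remaining=[- num ) ) $]
Step 13: reduce F->( E ). Stack=[T / ( ( F] ptr=7 lookahead=- remaining=[- num ) ) $]
Step 14: reduce T->F. Stack=[T / ( ( T] ptr=7 lookahead=- remaining=[- num ) ) $]
Step 15: reduce E->T. Stack=[T / ( ( E] ptr=7 lookahead=- remaining=[- num ) ) $]
Step 16: shift -. Stack=[T / ( ( E -] ptr=8 lookahead=num remaining=[num ) ) $]
Step 17: shift num. Stack=[T / ( ( E - num] ptr=9 lookahead=) remaining=[) ) $]
Step 18: reduce F->num. Stack=[T / ( ( E - F] ptr=9 lookahead=) remaining=[) ) $]
Step 19: reduce T->F. Stack=[T / ( ( E - T] ptr=9 lookahead=) remaining=[) ) $]
Step 20: reduce E->E - T. Stack=[T / ( ( E] ptr=9 lookahead=) remaining=[) ) $]
Step 21: shift ). Stack=[T / ( ( E )] ptr=10 lookahead=) remaining=[) $]
Step 22: reduce F->( E ). Stack=[T / ( F] ptr=10 lookahead=) remaining=[) $]
Step 23: reduce T->F. Stack=[T / ( T] ptr=10 lookahead=) remaining=[) $]
Step 24: reduce E->T. Stack=[T / ( E] ptr=10 lookahead=) remaining=[) $]
Step 25: shift ). Stack=[T / ( E )] ptr=11 lookahead=$ remaining=[$]
Step 26: reduce F->( E ). Stack=[T / F] ptr=11 lookahead=$ remaining=[$]
Step 27: reduce T->T / F. Stack=[T] ptr=11 lookahead=$ remaining=[$]
Step 28: reduce E->T. Stack=[E] ptr=11 lookahead=$ remaining=[$]
Step 29: accept. Stack=[E] ptr=11 lookahead=$ remaining=[$]

Answer: 5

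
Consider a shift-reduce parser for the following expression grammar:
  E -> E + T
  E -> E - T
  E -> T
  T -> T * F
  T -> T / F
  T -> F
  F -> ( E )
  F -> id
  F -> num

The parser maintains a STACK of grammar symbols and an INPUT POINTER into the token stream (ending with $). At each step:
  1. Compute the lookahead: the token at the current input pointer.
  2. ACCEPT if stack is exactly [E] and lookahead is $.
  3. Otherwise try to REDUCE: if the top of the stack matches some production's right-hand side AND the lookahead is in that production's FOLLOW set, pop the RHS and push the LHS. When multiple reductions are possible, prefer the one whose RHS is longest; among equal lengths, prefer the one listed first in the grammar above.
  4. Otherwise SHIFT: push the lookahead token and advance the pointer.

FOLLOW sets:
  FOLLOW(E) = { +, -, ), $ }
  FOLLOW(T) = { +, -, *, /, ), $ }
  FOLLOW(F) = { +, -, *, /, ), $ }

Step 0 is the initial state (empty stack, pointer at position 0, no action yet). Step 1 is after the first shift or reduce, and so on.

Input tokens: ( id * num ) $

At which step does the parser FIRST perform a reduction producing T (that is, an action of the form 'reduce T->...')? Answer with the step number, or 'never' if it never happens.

Step 1: shift (. Stack=[(] ptr=1 lookahead=id remaining=[id * num ) $]
Step 2: shift id. Stack=[( id] ptr=2 lookahead=* remaining=[* num ) $]
Step 3: reduce F->id. Stack=[( F] ptr=2 lookahead=* remaining=[* num ) $]
Step 4: reduce T->F. Stack=[( T] ptr=2 lookahead=* remaining=[* num ) $]

Answer: 4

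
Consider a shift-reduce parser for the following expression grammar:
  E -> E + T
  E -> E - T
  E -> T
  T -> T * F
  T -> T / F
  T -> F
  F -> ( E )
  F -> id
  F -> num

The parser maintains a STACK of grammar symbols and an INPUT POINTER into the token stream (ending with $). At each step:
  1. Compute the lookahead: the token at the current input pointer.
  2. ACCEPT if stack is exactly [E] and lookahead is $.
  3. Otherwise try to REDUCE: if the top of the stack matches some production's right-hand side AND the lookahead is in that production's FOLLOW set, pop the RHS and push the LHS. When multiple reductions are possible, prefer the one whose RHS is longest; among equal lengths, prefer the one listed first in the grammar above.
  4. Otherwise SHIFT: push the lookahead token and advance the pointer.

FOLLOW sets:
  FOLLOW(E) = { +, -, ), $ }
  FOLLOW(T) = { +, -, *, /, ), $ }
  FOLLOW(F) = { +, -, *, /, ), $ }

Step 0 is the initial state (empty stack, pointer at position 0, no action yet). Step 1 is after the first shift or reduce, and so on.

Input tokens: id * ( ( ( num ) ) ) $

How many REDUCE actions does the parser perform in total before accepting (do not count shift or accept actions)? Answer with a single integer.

Step 1: shift id. Stack=[id] ptr=1 lookahead=* remaining=[* ( ( ( num ) ) ) $]
Step 2: reduce F->id. Stack=[F] ptr=1 lookahead=* remaining=[* ( ( ( num ) ) ) $]
Step 3: reduce T->F. Stack=[T] ptr=1 lookahead=* remaining=[* ( ( ( num ) ) ) $]
Step 4: shift *. Stack=[T *] ptr=2 lookahead=( remaining=[( ( ( num ) ) ) $]
Step 5: shift (. Stack=[T * (] ptr=3 lookahead=( remaining=[( ( num ) ) ) $]
Step 6: shift (. Stack=[T * ( (] ptr=4 lookahead=( remaining=[( num ) ) ) $]
Step 7: shift (. Stack=[T * ( ( (] ptr=5 lookahead=num remaining=[num ) ) ) $]
Step 8: shift num. Stack=[T * ( ( ( num] ptr=6 lookahead=) remaining=[) ) ) $]
Step 9: reduce F->num. Stack=[T * ( ( ( F] ptr=6 lookahead=) remaining=[) ) ) $]
Step 10: reduce T->F. Stack=[T * ( ( ( T] ptr=6 lookahead=) remaining=[) ) ) $]
Step 11: reduce E->T. Stack=[T * ( ( ( E] ptr=6 lookahead=) remaining=[) ) ) $]
Step 12: shift ). Stack=[T * ( ( ( E )] ptr=7 lookahead=) remaining=[) ) $]
Step 13: reduce F->( E ). Stack=[T * ( ( F] ptr=7 lookahead=) remaining=[) ) $]
Step 14: reduce T->F. Stack=[T * ( ( T] ptr=7 lookahead=) remaining=[) ) $]
Step 15: reduce E->T. Stack=[T * ( ( E] ptr=7 lookahead=) remaining=[) ) $]
Step 16: shift ). Stack=[T * ( ( E )] ptr=8 lookahead=) remaining=[) $]
Step 17: reduce F->( E ). Stack=[T * ( F] ptr=8 lookahead=) remaining=[) $]
Step 18: reduce T->F. Stack=[T * ( T] ptr=8 lookahead=) remaining=[) $]
Step 19: reduce E->T. Stack=[T * ( E] ptr=8 lookahead=) remaining=[) $]
Step 20: shift ). Stack=[T * ( E )] ptr=9 lookahead=$ remaining=[$]
Step 21: reduce F->( E ). Stack=[T * F] ptr=9 lookahead=$ remaining=[$]
Step 22: reduce T->T * F. Stack=[T] ptr=9 lookahead=$ remaining=[$]
Step 23: reduce E->T. Stack=[E] ptr=9 lookahead=$ remaining=[$]
Step 24: accept. Stack=[E] ptr=9 lookahead=$ remaining=[$]

Answer: 14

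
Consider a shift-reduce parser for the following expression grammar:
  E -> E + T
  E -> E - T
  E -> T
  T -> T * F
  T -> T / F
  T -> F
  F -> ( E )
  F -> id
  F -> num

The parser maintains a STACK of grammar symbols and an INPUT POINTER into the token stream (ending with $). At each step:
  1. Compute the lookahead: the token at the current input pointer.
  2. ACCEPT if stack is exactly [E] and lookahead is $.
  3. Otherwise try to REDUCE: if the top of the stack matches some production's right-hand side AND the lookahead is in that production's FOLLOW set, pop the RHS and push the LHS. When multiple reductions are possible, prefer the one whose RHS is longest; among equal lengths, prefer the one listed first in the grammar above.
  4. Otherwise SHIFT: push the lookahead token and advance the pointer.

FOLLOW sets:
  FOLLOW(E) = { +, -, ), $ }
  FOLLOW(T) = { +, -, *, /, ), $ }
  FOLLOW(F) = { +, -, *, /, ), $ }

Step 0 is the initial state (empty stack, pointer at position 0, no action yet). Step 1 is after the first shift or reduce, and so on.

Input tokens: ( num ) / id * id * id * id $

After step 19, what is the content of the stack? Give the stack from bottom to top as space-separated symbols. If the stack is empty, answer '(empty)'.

Step 1: shift (. Stack=[(] ptr=1 lookahead=num remaining=[num ) / id * id * id * id $]
Step 2: shift num. Stack=[( num] ptr=2 lookahead=) remaining=[) / id * id * id * id $]
Step 3: reduce F->num. Stack=[( F] ptr=2 lookahead=) remaining=[) / id * id * id * id $]
Step 4: reduce T->F. Stack=[( T] ptr=2 lookahead=) remaining=[) / id * id * id * id $]
Step 5: reduce E->T. Stack=[( E] ptr=2 lookahead=) remaining=[) / id * id * id * id $]
Step 6: shift ). Stack=[( E )] ptr=3 lookahead=/ remaining=[/ id * id * id * id $]
Step 7: reduce F->( E ). Stack=[F] ptr=3 lookahead=/ remaining=[/ id * id * id * id $]
Step 8: reduce T->F. Stack=[T] ptr=3 lookahead=/ remaining=[/ id * id * id * id $]
Step 9: shift /. Stack=[T /] ptr=4 lookahead=id remaining=[id * id * id * id $]
Step 10: shift id. Stack=[T / id] ptr=5 lookahead=* remaining=[* id * id * id $]
Step 11: reduce F->id. Stack=[T / F] ptr=5 lookahead=* remaining=[* id * id * id $]
Step 12: reduce T->T / F. Stack=[T] ptr=5 lookahead=* remaining=[* id * id * id $]
Step 13: shift *. Stack=[T *] ptr=6 lookahead=id remaining=[id * id * id $]
Step 14: shift id. Stack=[T * id] ptr=7 lookahead=* remaining=[* id * id $]
Step 15: reduce F->id. Stack=[T * F] ptr=7 lookahead=* remaining=[* id * id $]
Step 16: reduce T->T * F. Stack=[T] ptr=7 lookahead=* remaining=[* id * id $]
Step 17: shift *. Stack=[T *] ptr=8 lookahead=id remaining=[id * id $]
Step 18: shift id. Stack=[T * id] ptr=9 lookahead=* remaining=[* id $]
Step 19: reduce F->id. Stack=[T * F] ptr=9 lookahead=* remaining=[* id $]

Answer: T * F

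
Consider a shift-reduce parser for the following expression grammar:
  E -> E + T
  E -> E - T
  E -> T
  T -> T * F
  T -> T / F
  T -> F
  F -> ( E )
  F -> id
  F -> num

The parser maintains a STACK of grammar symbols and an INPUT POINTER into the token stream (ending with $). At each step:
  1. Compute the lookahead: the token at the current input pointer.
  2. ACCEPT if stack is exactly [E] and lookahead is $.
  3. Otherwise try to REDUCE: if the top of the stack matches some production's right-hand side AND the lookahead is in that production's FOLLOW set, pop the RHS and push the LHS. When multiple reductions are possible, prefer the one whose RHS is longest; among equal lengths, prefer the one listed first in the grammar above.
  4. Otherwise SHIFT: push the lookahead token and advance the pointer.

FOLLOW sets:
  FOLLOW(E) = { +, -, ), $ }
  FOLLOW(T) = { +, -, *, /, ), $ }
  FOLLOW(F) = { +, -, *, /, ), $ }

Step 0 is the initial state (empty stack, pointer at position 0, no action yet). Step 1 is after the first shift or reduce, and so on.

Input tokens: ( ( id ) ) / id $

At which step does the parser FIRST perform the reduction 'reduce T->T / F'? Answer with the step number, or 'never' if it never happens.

Answer: 17

Derivation:
Step 1: shift (. Stack=[(] ptr=1 lookahead=( remaining=[( id ) ) / id $]
Step 2: shift (. Stack=[( (] ptr=2 lookahead=id remaining=[id ) ) / id $]
Step 3: shift id. Stack=[( ( id] ptr=3 lookahead=) remaining=[) ) / id $]
Step 4: reduce F->id. Stack=[( ( F] ptr=3 lookahead=) remaining=[) ) / id $]
Step 5: reduce T->F. Stack=[( ( T] ptr=3 lookahead=) remaining=[) ) / id $]
Step 6: reduce E->T. Stack=[( ( E] ptr=3 lookahead=) remaining=[) ) / id $]
Step 7: shift ). Stack=[( ( E )] ptr=4 lookahead=) remaining=[) / id $]
Step 8: reduce F->( E ). Stack=[( F] ptr=4 lookahead=) remaining=[) / id $]
Step 9: reduce T->F. Stack=[( T] ptr=4 lookahead=) remaining=[) / id $]
Step 10: reduce E->T. Stack=[( E] ptr=4 lookahead=) remaining=[) / id $]
Step 11: shift ). Stack=[( E )] ptr=5 lookahead=/ remaining=[/ id $]
Step 12: reduce F->( E ). Stack=[F] ptr=5 lookahead=/ remaining=[/ id $]
Step 13: reduce T->F. Stack=[T] ptr=5 lookahead=/ remaining=[/ id $]
Step 14: shift /. Stack=[T /] ptr=6 lookahead=id remaining=[id $]
Step 15: shift id. Stack=[T / id] ptr=7 lookahead=$ remaining=[$]
Step 16: reduce F->id. Stack=[T / F] ptr=7 lookahead=$ remaining=[$]
Step 17: reduce T->T / F. Stack=[T] ptr=7 lookahead=$ remaining=[$]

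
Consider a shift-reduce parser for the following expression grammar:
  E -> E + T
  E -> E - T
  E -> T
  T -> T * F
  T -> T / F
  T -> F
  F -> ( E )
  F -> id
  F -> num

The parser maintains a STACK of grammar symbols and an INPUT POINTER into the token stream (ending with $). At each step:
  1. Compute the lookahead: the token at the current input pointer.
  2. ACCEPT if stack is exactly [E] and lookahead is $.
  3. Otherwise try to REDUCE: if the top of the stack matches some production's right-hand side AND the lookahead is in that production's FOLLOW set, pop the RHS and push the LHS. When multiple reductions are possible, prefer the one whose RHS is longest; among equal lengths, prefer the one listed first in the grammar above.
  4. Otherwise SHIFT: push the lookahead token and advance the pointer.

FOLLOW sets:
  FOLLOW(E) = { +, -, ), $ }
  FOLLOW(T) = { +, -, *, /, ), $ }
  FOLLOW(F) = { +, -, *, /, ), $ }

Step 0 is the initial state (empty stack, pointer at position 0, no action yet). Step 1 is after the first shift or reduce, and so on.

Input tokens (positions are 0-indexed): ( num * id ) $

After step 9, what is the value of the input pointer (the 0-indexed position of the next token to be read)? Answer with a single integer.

Step 1: shift (. Stack=[(] ptr=1 lookahead=num remaining=[num * id ) $]
Step 2: shift num. Stack=[( num] ptr=2 lookahead=* remaining=[* id ) $]
Step 3: reduce F->num. Stack=[( F] ptr=2 lookahead=* remaining=[* id ) $]
Step 4: reduce T->F. Stack=[( T] ptr=2 lookahead=* remaining=[* id ) $]
Step 5: shift *. Stack=[( T *] ptr=3 lookahead=id remaining=[id ) $]
Step 6: shift id. Stack=[( T * id] ptr=4 lookahead=) remaining=[) $]
Step 7: reduce F->id. Stack=[( T * F] ptr=4 lookahead=) remaining=[) $]
Step 8: reduce T->T * F. Stack=[( T] ptr=4 lookahead=) remaining=[) $]
Step 9: reduce E->T. Stack=[( E] ptr=4 lookahead=) remaining=[) $]

Answer: 4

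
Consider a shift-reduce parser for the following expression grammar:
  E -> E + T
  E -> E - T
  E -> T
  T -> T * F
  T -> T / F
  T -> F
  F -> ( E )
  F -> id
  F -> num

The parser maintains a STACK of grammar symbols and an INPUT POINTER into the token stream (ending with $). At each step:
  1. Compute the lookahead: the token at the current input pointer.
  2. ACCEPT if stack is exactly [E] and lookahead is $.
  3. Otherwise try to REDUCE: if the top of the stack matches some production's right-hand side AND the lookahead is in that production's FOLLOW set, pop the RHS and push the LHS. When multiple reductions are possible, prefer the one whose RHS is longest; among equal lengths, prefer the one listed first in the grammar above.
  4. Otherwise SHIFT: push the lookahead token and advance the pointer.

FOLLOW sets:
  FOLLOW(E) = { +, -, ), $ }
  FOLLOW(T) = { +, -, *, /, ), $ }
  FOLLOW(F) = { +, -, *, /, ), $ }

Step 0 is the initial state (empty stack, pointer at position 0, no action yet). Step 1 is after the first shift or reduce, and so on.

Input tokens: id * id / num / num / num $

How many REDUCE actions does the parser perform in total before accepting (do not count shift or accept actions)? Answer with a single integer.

Answer: 11

Derivation:
Step 1: shift id. Stack=[id] ptr=1 lookahead=* remaining=[* id / num / num / num $]
Step 2: reduce F->id. Stack=[F] ptr=1 lookahead=* remaining=[* id / num / num / num $]
Step 3: reduce T->F. Stack=[T] ptr=1 lookahead=* remaining=[* id / num / num / num $]
Step 4: shift *. Stack=[T *] ptr=2 lookahead=id remaining=[id / num / num / num $]
Step 5: shift id. Stack=[T * id] ptr=3 lookahead=/ remaining=[/ num / num / num $]
Step 6: reduce F->id. Stack=[T * F] ptr=3 lookahead=/ remaining=[/ num / num / num $]
Step 7: reduce T->T * F. Stack=[T] ptr=3 lookahead=/ remaining=[/ num / num / num $]
Step 8: shift /. Stack=[T /] ptr=4 lookahead=num remaining=[num / num / num $]
Step 9: shift num. Stack=[T / num] ptr=5 lookahead=/ remaining=[/ num / num $]
Step 10: reduce F->num. Stack=[T / F] ptr=5 lookahead=/ remaining=[/ num / num $]
Step 11: reduce T->T / F. Stack=[T] ptr=5 lookahead=/ remaining=[/ num / num $]
Step 12: shift /. Stack=[T /] ptr=6 lookahead=num remaining=[num / num $]
Step 13: shift num. Stack=[T / num] ptr=7 lookahead=/ remaining=[/ num $]
Step 14: reduce F->num. Stack=[T / F] ptr=7 lookahead=/ remaining=[/ num $]
Step 15: reduce T->T / F. Stack=[T] ptr=7 lookahead=/ remaining=[/ num $]
Step 16: shift /. Stack=[T /] ptr=8 lookahead=num remaining=[num $]
Step 17: shift num. Stack=[T / num] ptr=9 lookahead=$ remaining=[$]
Step 18: reduce F->num. Stack=[T / F] ptr=9 lookahead=$ remaining=[$]
Step 19: reduce T->T / F. Stack=[T] ptr=9 lookahead=$ remaining=[$]
Step 20: reduce E->T. Stack=[E] ptr=9 lookahead=$ remaining=[$]
Step 21: accept. Stack=[E] ptr=9 lookahead=$ remaining=[$]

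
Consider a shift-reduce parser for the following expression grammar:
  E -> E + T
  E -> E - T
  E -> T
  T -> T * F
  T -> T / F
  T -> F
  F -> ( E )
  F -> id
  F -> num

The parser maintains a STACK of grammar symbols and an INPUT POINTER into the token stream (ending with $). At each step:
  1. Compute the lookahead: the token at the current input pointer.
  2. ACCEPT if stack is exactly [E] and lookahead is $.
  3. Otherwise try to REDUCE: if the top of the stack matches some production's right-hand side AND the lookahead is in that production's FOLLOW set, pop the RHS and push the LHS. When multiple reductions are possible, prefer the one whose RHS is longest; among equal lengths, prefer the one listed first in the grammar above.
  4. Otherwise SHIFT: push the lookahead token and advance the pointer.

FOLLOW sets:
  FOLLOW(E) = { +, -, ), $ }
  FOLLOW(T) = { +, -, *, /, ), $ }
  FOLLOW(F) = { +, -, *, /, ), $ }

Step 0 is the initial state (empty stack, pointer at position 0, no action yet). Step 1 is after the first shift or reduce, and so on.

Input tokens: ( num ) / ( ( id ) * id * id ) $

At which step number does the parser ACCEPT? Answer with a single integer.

Step 1: shift (. Stack=[(] ptr=1 lookahead=num remaining=[num ) / ( ( id ) * id * id ) $]
Step 2: shift num. Stack=[( num] ptr=2 lookahead=) remaining=[) / ( ( id ) * id * id ) $]
Step 3: reduce F->num. Stack=[( F] ptr=2 lookahead=) remaining=[) / ( ( id ) * id * id ) $]
Step 4: reduce T->F. Stack=[( T] ptr=2 lookahead=) remaining=[) / ( ( id ) * id * id ) $]
Step 5: reduce E->T. Stack=[( E] ptr=2 lookahead=) remaining=[) / ( ( id ) * id * id ) $]
Step 6: shift ). Stack=[( E )] ptr=3 lookahead=/ remaining=[/ ( ( id ) * id * id ) $]
Step 7: reduce F->( E ). Stack=[F] ptr=3 lookahead=/ remaining=[/ ( ( id ) * id * id ) $]
Step 8: reduce T->F. Stack=[T] ptr=3 lookahead=/ remaining=[/ ( ( id ) * id * id ) $]
Step 9: shift /. Stack=[T /] ptr=4 lookahead=( remaining=[( ( id ) * id * id ) $]
Step 10: shift (. Stack=[T / (] ptr=5 lookahead=( remaining=[( id ) * id * id ) $]
Step 11: shift (. Stack=[T / ( (] ptr=6 lookahead=id remaining=[id ) * id * id ) $]
Step 12: shift id. Stack=[T / ( ( id] ptr=7 lookahead=) remaining=[) * id * id ) $]
Step 13: reduce F->id. Stack=[T / ( ( F] ptr=7 lookahead=) remaining=[) * id * id ) $]
Step 14: reduce T->F. Stack=[T / ( ( T] ptr=7 lookahead=) remaining=[) * id * id ) $]
Step 15: reduce E->T. Stack=[T / ( ( E] ptr=7 lookahead=) remaining=[) * id * id ) $]
Step 16: shift ). Stack=[T / ( ( E )] ptr=8 lookahead=* remaining=[* id * id ) $]
Step 17: reduce F->( E ). Stack=[T / ( F] ptr=8 lookahead=* remaining=[* id * id ) $]
Step 18: reduce T->F. Stack=[T / ( T] ptr=8 lookahead=* remaining=[* id * id ) $]
Step 19: shift *. Stack=[T / ( T *] ptr=9 lookahead=id remaining=[id * id ) $]
Step 20: shift id. Stack=[T / ( T * id] ptr=10 lookahead=* remaining=[* id ) $]
Step 21: reduce F->id. Stack=[T / ( T * F] ptr=10 lookahead=* remaining=[* id ) $]
Step 22: reduce T->T * F. Stack=[T / ( T] ptr=10 lookahead=* remaining=[* id ) $]
Step 23: shift *. Stack=[T / ( T *] ptr=11 lookahead=id remaining=[id ) $]
Step 24: shift id. Stack=[T / ( T * id] ptr=12 lookahead=) remaining=[) $]
Step 25: reduce F->id. Stack=[T / ( T * F] ptr=12 lookahead=) remaining=[) $]
Step 26: reduce T->T * F. Stack=[T / ( T] ptr=12 lookahead=) remaining=[) $]
Step 27: reduce E->T. Stack=[T / ( E] ptr=12 lookahead=) remaining=[) $]
Step 28: shift ). Stack=[T / ( E )] ptr=13 lookahead=$ remaining=[$]
Step 29: reduce F->( E ). Stack=[T / F] ptr=13 lookahead=$ remaining=[$]
Step 30: reduce T->T / F. Stack=[T] ptr=13 lookahead=$ remaining=[$]
Step 31: reduce E->T. Stack=[E] ptr=13 lookahead=$ remaining=[$]
Step 32: accept. Stack=[E] ptr=13 lookahead=$ remaining=[$]

Answer: 32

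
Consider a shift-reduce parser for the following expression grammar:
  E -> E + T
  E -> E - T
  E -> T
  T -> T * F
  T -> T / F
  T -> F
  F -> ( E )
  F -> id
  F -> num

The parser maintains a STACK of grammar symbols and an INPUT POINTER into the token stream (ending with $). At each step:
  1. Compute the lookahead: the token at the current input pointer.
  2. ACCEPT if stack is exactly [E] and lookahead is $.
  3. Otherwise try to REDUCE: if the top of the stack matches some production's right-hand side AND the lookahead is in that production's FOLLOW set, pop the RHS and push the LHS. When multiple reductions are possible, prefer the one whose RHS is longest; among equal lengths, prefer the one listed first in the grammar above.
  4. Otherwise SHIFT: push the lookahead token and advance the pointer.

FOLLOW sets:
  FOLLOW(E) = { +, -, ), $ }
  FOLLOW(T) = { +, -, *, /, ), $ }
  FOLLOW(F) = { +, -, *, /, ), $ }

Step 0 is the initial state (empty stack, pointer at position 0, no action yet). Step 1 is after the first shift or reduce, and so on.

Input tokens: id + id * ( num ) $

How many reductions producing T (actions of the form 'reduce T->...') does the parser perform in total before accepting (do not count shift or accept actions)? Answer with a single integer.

Answer: 4

Derivation:
Step 1: shift id. Stack=[id] ptr=1 lookahead=+ remaining=[+ id * ( num ) $]
Step 2: reduce F->id. Stack=[F] ptr=1 lookahead=+ remaining=[+ id * ( num ) $]
Step 3: reduce T->F. Stack=[T] ptr=1 lookahead=+ remaining=[+ id * ( num ) $]
Step 4: reduce E->T. Stack=[E] ptr=1 lookahead=+ remaining=[+ id * ( num ) $]
Step 5: shift +. Stack=[E +] ptr=2 lookahead=id remaining=[id * ( num ) $]
Step 6: shift id. Stack=[E + id] ptr=3 lookahead=* remaining=[* ( num ) $]
Step 7: reduce F->id. Stack=[E + F] ptr=3 lookahead=* remaining=[* ( num ) $]
Step 8: reduce T->F. Stack=[E + T] ptr=3 lookahead=* remaining=[* ( num ) $]
Step 9: shift *. Stack=[E + T *] ptr=4 lookahead=( remaining=[( num ) $]
Step 10: shift (. Stack=[E + T * (] ptr=5 lookahead=num remaining=[num ) $]
Step 11: shift num. Stack=[E + T * ( num] ptr=6 lookahead=) remaining=[) $]
Step 12: reduce F->num. Stack=[E + T * ( F] ptr=6 lookahead=) remaining=[) $]
Step 13: reduce T->F. Stack=[E + T * ( T] ptr=6 lookahead=) remaining=[) $]
Step 14: reduce E->T. Stack=[E + T * ( E] ptr=6 lookahead=) remaining=[) $]
Step 15: shift ). Stack=[E + T * ( E )] ptr=7 lookahead=$ remaining=[$]
Step 16: reduce F->( E ). Stack=[E + T * F] ptr=7 lookahead=$ remaining=[$]
Step 17: reduce T->T * F. Stack=[E + T] ptr=7 lookahead=$ remaining=[$]
Step 18: reduce E->E + T. Stack=[E] ptr=7 lookahead=$ remaining=[$]
Step 19: accept. Stack=[E] ptr=7 lookahead=$ remaining=[$]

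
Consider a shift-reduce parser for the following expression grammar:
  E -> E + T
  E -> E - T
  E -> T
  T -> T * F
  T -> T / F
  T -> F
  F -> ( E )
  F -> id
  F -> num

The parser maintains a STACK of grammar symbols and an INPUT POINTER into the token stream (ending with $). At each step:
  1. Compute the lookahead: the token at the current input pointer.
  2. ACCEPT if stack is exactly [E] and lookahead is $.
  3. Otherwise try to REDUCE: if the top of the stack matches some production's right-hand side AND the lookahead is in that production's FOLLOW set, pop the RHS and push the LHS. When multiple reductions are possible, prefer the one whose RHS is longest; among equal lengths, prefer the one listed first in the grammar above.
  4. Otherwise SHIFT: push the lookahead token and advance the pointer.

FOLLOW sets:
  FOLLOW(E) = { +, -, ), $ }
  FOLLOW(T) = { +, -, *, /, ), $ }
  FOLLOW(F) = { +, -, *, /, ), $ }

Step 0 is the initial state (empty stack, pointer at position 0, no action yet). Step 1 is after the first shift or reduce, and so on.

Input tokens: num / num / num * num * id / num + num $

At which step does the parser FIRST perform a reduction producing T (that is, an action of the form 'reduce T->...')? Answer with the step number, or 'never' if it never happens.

Answer: 3

Derivation:
Step 1: shift num. Stack=[num] ptr=1 lookahead=/ remaining=[/ num / num * num * id / num + num $]
Step 2: reduce F->num. Stack=[F] ptr=1 lookahead=/ remaining=[/ num / num * num * id / num + num $]
Step 3: reduce T->F. Stack=[T] ptr=1 lookahead=/ remaining=[/ num / num * num * id / num + num $]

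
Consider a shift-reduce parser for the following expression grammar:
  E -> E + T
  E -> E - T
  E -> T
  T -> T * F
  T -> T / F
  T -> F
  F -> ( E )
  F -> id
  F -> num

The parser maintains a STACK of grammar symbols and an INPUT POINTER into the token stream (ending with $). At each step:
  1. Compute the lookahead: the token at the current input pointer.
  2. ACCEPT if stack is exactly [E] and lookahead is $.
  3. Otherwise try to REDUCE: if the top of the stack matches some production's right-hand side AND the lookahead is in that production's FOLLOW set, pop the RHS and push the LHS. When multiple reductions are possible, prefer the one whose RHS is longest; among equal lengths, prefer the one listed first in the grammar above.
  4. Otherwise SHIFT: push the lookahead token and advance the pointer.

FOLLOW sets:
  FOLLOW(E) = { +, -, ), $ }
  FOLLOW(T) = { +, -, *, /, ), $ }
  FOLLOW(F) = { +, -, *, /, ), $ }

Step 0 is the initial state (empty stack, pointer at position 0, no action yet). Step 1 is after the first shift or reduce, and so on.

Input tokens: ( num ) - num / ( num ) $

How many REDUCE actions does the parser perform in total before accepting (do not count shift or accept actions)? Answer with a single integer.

Answer: 14

Derivation:
Step 1: shift (. Stack=[(] ptr=1 lookahead=num remaining=[num ) - num / ( num ) $]
Step 2: shift num. Stack=[( num] ptr=2 lookahead=) remaining=[) - num / ( num ) $]
Step 3: reduce F->num. Stack=[( F] ptr=2 lookahead=) remaining=[) - num / ( num ) $]
Step 4: reduce T->F. Stack=[( T] ptr=2 lookahead=) remaining=[) - num / ( num ) $]
Step 5: reduce E->T. Stack=[( E] ptr=2 lookahead=) remaining=[) - num / ( num ) $]
Step 6: shift ). Stack=[( E )] ptr=3 lookahead=- remaining=[- num / ( num ) $]
Step 7: reduce F->( E ). Stack=[F] ptr=3 lookahead=- remaining=[- num / ( num ) $]
Step 8: reduce T->F. Stack=[T] ptr=3 lookahead=- remaining=[- num / ( num ) $]
Step 9: reduce E->T. Stack=[E] ptr=3 lookahead=- remaining=[- num / ( num ) $]
Step 10: shift -. Stack=[E -] ptr=4 lookahead=num remaining=[num / ( num ) $]
Step 11: shift num. Stack=[E - num] ptr=5 lookahead=/ remaining=[/ ( num ) $]
Step 12: reduce F->num. Stack=[E - F] ptr=5 lookahead=/ remaining=[/ ( num ) $]
Step 13: reduce T->F. Stack=[E - T] ptr=5 lookahead=/ remaining=[/ ( num ) $]
Step 14: shift /. Stack=[E - T /] ptr=6 lookahead=( remaining=[( num ) $]
Step 15: shift (. Stack=[E - T / (] ptr=7 lookahead=num remaining=[num ) $]
Step 16: shift num. Stack=[E - T / ( num] ptr=8 lookahead=) remaining=[) $]
Step 17: reduce F->num. Stack=[E - T / ( F] ptr=8 lookahead=) remaining=[) $]
Step 18: reduce T->F. Stack=[E - T / ( T] ptr=8 lookahead=) remaining=[) $]
Step 19: reduce E->T. Stack=[E - T / ( E] ptr=8 lookahead=) remaining=[) $]
Step 20: shift ). Stack=[E - T / ( E )] ptr=9 lookahead=$ remaining=[$]
Step 21: reduce F->( E ). Stack=[E - T / F] ptr=9 lookahead=$ remaining=[$]
Step 22: reduce T->T / F. Stack=[E - T] ptr=9 lookahead=$ remaining=[$]
Step 23: reduce E->E - T. Stack=[E] ptr=9 lookahead=$ remaining=[$]
Step 24: accept. Stack=[E] ptr=9 lookahead=$ remaining=[$]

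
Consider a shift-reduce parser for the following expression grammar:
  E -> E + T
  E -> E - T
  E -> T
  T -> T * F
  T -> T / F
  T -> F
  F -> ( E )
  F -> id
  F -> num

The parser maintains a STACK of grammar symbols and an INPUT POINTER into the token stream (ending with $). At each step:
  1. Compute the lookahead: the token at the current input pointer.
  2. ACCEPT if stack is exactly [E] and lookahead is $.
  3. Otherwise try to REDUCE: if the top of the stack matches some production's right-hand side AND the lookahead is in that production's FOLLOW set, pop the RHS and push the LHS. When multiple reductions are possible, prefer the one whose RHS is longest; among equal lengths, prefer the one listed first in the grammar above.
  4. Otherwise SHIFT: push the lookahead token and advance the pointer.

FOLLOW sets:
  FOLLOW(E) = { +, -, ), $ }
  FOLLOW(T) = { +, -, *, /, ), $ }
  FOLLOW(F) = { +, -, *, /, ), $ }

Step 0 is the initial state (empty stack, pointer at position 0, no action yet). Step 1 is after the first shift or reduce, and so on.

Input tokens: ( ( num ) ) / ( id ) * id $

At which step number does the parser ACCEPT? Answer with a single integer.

Step 1: shift (. Stack=[(] ptr=1 lookahead=( remaining=[( num ) ) / ( id ) * id $]
Step 2: shift (. Stack=[( (] ptr=2 lookahead=num remaining=[num ) ) / ( id ) * id $]
Step 3: shift num. Stack=[( ( num] ptr=3 lookahead=) remaining=[) ) / ( id ) * id $]
Step 4: reduce F->num. Stack=[( ( F] ptr=3 lookahead=) remaining=[) ) / ( id ) * id $]
Step 5: reduce T->F. Stack=[( ( T] ptr=3 lookahead=) remaining=[) ) / ( id ) * id $]
Step 6: reduce E->T. Stack=[( ( E] ptr=3 lookahead=) remaining=[) ) / ( id ) * id $]
Step 7: shift ). Stack=[( ( E )] ptr=4 lookahead=) remaining=[) / ( id ) * id $]
Step 8: reduce F->( E ). Stack=[( F] ptr=4 lookahead=) remaining=[) / ( id ) * id $]
Step 9: reduce T->F. Stack=[( T] ptr=4 lookahead=) remaining=[) / ( id ) * id $]
Step 10: reduce E->T. Stack=[( E] ptr=4 lookahead=) remaining=[) / ( id ) * id $]
Step 11: shift ). Stack=[( E )] ptr=5 lookahead=/ remaining=[/ ( id ) * id $]
Step 12: reduce F->( E ). Stack=[F] ptr=5 lookahead=/ remaining=[/ ( id ) * id $]
Step 13: reduce T->F. Stack=[T] ptr=5 lookahead=/ remaining=[/ ( id ) * id $]
Step 14: shift /. Stack=[T /] ptr=6 lookahead=( remaining=[( id ) * id $]
Step 15: shift (. Stack=[T / (] ptr=7 lookahead=id remaining=[id ) * id $]
Step 16: shift id. Stack=[T / ( id] ptr=8 lookahead=) remaining=[) * id $]
Step 17: reduce F->id. Stack=[T / ( F] ptr=8 lookahead=) remaining=[) * id $]
Step 18: reduce T->F. Stack=[T / ( T] ptr=8 lookahead=) remaining=[) * id $]
Step 19: reduce E->T. Stack=[T / ( E] ptr=8 lookahead=) remaining=[) * id $]
Step 20: shift ). Stack=[T / ( E )] ptr=9 lookahead=* remaining=[* id $]
Step 21: reduce F->( E ). Stack=[T / F] ptr=9 lookahead=* remaining=[* id $]
Step 22: reduce T->T / F. Stack=[T] ptr=9 lookahead=* remaining=[* id $]
Step 23: shift *. Stack=[T *] ptr=10 lookahead=id remaining=[id $]
Step 24: shift id. Stack=[T * id] ptr=11 lookahead=$ remaining=[$]
Step 25: reduce F->id. Stack=[T * F] ptr=11 lookahead=$ remaining=[$]
Step 26: reduce T->T * F. Stack=[T] ptr=11 lookahead=$ remaining=[$]
Step 27: reduce E->T. Stack=[E] ptr=11 lookahead=$ remaining=[$]
Step 28: accept. Stack=[E] ptr=11 lookahead=$ remaining=[$]

Answer: 28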